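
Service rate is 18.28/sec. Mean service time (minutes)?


Mean service time = 1/μ = 1/18.28 second = 0.05470 second
In minutes: 0.05470 × 0.0166667 = 0.0009117 min

Final: 0.0009117 min


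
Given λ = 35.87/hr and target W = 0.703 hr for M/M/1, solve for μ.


W = 1/(μ−λ) ⇒ μ − λ = 1/W = 1/0.703 = 1.4225
μ = λ + 1/W = 35.87 + 1.4225 = 37.2925 per hr

Final: 37.2925 /hr


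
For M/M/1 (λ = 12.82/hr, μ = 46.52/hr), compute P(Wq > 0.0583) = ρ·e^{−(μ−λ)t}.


ρ = 12.82/46.52 = 0.2756
P(Wq > t) = ρ·e^{−(μ−λ)t} = 0.2756·e^{−1.9647}
= 0.2756·0.140197 = 0.038635

Final: 0.038635


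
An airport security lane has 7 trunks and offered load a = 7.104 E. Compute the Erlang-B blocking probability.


B(c,a) = (a^c/c!) / Σ_{k=0}^{c} a^k/k!
a^7/7! = 181.171605
Σ terms (k=0..7): 1.00000 + 7.10400 + 25.23341 + 59.75271 + 106.12081 + 150.77645 + 178.51932 + 181.17161 = 709.678307
B = 181.171605/709.678307 = 0.255287

Final: 0.255287


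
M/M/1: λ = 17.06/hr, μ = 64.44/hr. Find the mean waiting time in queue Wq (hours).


ρ = 17.06/64.44 = 0.2647
Wq = ρ/(μ−λ) = 0.2647/(64.44 − 17.06) = 0.2647/47.38 = 0.005588 hr

Final: 0.005588 hr


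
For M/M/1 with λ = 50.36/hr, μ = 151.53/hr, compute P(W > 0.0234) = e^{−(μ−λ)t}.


W ~ Exponential(μ−λ) for M/M/1.
μ − λ = 151.53 − 50.36 = 101.1700
P(W > t) = e^{−(μ−λ)t} = e^{−2.3674} = 0.093726

Final: 0.093726


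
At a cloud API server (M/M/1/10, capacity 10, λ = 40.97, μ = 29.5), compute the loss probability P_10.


ρ = λ/μ = 40.97/29.5 = 1.3888
P_K = (1−ρ)ρ^K/(1−ρ^(K+1)) = (-0.3888·26.695587)/(1 − 37.075194)
= -10.379606/-36.075194 = 0.287721

Final: 0.287721


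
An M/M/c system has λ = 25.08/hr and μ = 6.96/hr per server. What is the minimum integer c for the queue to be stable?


Stability requires cμ > λ ⇔ c > λ/μ.
λ/μ = 25.08/6.96 = 3.6034
Minimum integer c = ⌊3.6034⌋ + 1 = 4
Check: 4·6.96 = 27.84 > 25.08, while 3·6.96 = 20.88 ≤ 25.08

Final: 4 servers


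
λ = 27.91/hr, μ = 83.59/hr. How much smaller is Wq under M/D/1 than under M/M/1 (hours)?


ρ = 27.91/83.59 = 0.3339
Wq(M/M/1) = ρ/(μ−λ) = 0.3339/55.68 = 0.005997 hr
Wq(M/D/1) = ρ/(2(μ−λ)) = 0.002998 hr
Savings = 0.005997 − 0.002998 = 0.002998 hr

Final: 0.002998 hr


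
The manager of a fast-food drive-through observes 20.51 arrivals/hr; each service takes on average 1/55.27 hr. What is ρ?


ρ = λ/μ = 20.51/55.27 = 0.3711

Final: 0.3711


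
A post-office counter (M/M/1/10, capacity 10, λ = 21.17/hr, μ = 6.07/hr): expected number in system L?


ρ = 21.17/6.07 = 3.4876
L = ρ[1 − (K+1)ρ^K + Kρ^(K+1)] / [(1−ρ)(1−ρ^(K+1))]
Numerator: 3.4876·(1 − 11·266269.651239 + 10·928653.791884) = 22172951.437850
Denominator: (-2.4876)·(-928652.791884) = 2310157.686565
L = 22172951.437850/2310157.686565 = 9.5980

Final: 9.5980


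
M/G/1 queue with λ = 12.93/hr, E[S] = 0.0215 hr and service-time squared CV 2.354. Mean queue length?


ρ = λ·E[S] = 12.93·0.0215 = 0.2780
Lq = ρ²(1+C_s²)/(2(1−ρ)) = 0.07728·(1+2.354)/(2·0.7220)
= 0.07728·3.3540/1.4440 = 0.17950

Final: 0.17950


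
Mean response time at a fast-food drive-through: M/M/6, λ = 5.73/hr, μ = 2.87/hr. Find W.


a = 1.9965; ρ = 0.3328; P₀ = 0.135609
Lq = P₀·a^c·ρ/(c!(1−ρ)²) = 0.008915
Wq = Lq/λ = 0.008915/5.73 = 0.001556 hr
W = Wq + 1/μ = 0.001556 + 0.34843 = 0.34999 hr

Final: 0.34999 hr


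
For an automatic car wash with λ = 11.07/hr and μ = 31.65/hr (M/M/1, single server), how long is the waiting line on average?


ρ = 11.07/31.65 = 0.3498
Lq = ρ²/(1−ρ) = 0.1223/0.6502 = 0.1881

Final: 0.1881


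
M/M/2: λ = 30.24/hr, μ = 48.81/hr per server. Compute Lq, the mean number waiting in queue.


a = λ/μ = 0.6195; ρ = a/2 = 0.3098
P₀ = 0.526983
Lq = P₀·a^c·ρ / (c!·(1−ρ)²) = 0.526983·0.38384·0.3098/(2·0.47641)
= 0.06576

Final: 0.06576


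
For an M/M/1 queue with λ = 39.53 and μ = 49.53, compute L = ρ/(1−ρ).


ρ = λ/μ = 39.53/49.53 = 0.7981
L = ρ/(1−ρ) = 0.7981/(1 − 0.7981) = 0.7981/0.2019 = 3.9530

Final: 3.9530


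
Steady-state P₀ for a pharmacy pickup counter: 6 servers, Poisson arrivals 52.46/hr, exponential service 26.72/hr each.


a = λ/μ = 52.46/26.72 = 1.9633; ρ = a/c = 0.3272
Σ_{k=0}^{5} a^k/k! (terms k=0..5) = 1.00000 + 1.96332 + 1.92732 + 1.26132 + 0.61909 + 0.24310 = 7.01415
Tail: a^6/(6!(1−ρ)) = 57.27314/(720·0.6728) = 0.11823
P₀ = 1/(7.01415 + 0.11823) = 1/7.13238 = 0.140206

Final: 0.140206


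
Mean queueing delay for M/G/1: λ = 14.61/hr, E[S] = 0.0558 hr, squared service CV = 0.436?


ρ = λ·E[S] = 14.61·0.0558 = 0.8152
E[S²] = E[S]²(1+C_s²) = 0.0558²·(1+0.436) = 0.004471
Wq = λ·E[S²]/(2(1−ρ)) = 14.61·0.004471/(2·0.1848) = 0.17678 hr

Final: 0.17678 hr


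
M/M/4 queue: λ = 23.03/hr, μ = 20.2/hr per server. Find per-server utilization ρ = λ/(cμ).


ρ = λ/(cμ) = 23.03/(4·20.2) = 23.03/80.80 = 0.2850

Final: 0.2850


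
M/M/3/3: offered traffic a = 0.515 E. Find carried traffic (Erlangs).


B(3,0.515) = 0.013629 (Erlang-B)
Carried load = a(1 − B) = 0.515·(1 − 0.013629) = 0.515·0.986371 = 0.5080 E

Final: 0.5080 Erlangs


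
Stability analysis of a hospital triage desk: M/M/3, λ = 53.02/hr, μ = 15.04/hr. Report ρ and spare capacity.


Total capacity cμ = 3·15.04 = 45.12/hr
ρ = λ/(cμ) = 53.02/45.12 = 1.1751
Stable ⇔ ρ < 1: NO
Spare capacity = cμ − λ = 45.12 − 53.02 = -7.90/hr

Final: ρ = 1.1751; unstable; margin = -7.90/hr


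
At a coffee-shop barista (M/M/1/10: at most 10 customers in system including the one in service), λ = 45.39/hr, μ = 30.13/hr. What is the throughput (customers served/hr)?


ρ = 1.5065; P_K = (1−ρ)ρ^10/(1−ρ^11) = 0.339946
λ_eff = λ(1 − P_K) = 45.39·(1 − 0.339946) = 45.39·0.660054 = 29.9599 /hr

Final: 29.9599 /hr


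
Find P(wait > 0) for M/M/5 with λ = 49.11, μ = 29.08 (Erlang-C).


a = λ/μ = 1.6888; ρ = a/5 = 0.3378
P₀ = 0.184186 (from M/M/c formula)
C(c,a) = [a^c/(c!(1−ρ))]·P₀ = [13.73655/(120·0.6622)]·0.184186
= 0.17285·0.184186 = 0.031837

Final: 0.031837


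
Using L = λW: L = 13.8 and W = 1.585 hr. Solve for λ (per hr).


λ = L/W = 13.8/1.585 = 8.7066 /hr

Final: 8.7066 /hr


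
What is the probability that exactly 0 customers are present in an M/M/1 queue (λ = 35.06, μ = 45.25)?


ρ = 35.06/45.25 = 0.7748
P_n = (1−ρ)·ρ^n = (1 − 0.7748)·0.7748^0 = 0.2252·1.000000 = 0.225193

Final: 0.225193


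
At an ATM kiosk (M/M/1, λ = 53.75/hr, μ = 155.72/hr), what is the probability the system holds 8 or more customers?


ρ = 53.75/155.72 = 0.3452
P(N ≥ n) = ρ^n = 0.3452^8 = 0.0002015

Final: 0.0002015


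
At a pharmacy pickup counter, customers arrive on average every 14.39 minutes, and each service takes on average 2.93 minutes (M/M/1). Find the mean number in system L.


λ = 60/14.39 = 4.1696 /hr
μ = 60/2.93 = 20.4778 /hr
ρ = λ/μ = 4.1696/20.4778 = 0.2036
L = ρ/(1−ρ) = 0.2036/0.7964 = 0.2557

Final: 0.2557


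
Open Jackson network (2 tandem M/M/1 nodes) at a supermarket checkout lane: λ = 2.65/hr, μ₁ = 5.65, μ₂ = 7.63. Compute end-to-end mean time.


Each node sees arrival rate λ = 2.65/hr (tandem ⇒ throughput preserved).
W₁ = 1/(μ₁−λ) = 1/(5.65−2.65) = 0.33333 hr
W₂ = 1/(μ₂−λ) = 1/(7.63−2.65) = 0.20080 hr
W_total = W₁ + W₂ = 0.33333 + 0.20080 = 0.53414 hr

Final: 0.53414 hr


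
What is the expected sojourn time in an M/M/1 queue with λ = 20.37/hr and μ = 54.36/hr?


W = 1/(μ−λ) = 1/(54.36 − 20.37) = 1/33.99 = 0.02942 hr

Final: 0.02942 hr


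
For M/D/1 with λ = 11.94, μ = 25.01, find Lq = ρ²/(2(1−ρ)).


ρ = 11.94/25.01 = 0.4774
M/D/1: Lq = ρ²/(2(1−ρ)) = 0.2279/(2·0.5226) = 0.21807

Final: 0.21807


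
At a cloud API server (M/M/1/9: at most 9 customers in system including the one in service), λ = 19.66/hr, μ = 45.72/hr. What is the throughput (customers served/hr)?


ρ = 0.4300; P_K = (1−ρ)ρ^9/(1−ρ^10) = 0.0002866
λ_eff = λ(1 − P_K) = 19.66·(1 − 0.0002866) = 19.66·0.999713 = 19.6544 /hr

Final: 19.6544 /hr


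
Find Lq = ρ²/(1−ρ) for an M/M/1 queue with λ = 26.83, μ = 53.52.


ρ = 26.83/53.52 = 0.5013
Lq = ρ²/(1−ρ) = 0.2513/0.4987 = 0.5039

Final: 0.5039


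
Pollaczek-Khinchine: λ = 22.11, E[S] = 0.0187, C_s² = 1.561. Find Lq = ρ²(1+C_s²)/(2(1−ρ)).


ρ = λ·E[S] = 22.11·0.0187 = 0.4135
Lq = ρ²(1+C_s²)/(2(1−ρ)) = 0.1709·(1+1.561)/(2·0.5865)
= 0.1709·2.5610/1.1731 = 0.37320

Final: 0.37320


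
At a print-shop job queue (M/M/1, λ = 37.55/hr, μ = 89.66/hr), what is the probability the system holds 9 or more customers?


ρ = 37.55/89.66 = 0.4188
P(N ≥ n) = ρ^n = 0.4188^9 = 0.0003964

Final: 0.0003964


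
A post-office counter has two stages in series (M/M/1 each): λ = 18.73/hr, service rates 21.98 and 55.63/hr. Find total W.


Each node sees arrival rate λ = 18.73/hr (tandem ⇒ throughput preserved).
W₁ = 1/(μ₁−λ) = 1/(21.98−18.73) = 0.30769 hr
W₂ = 1/(μ₂−λ) = 1/(55.63−18.73) = 0.02710 hr
W_total = W₁ + W₂ = 0.30769 + 0.02710 = 0.33479 hr

Final: 0.33479 hr


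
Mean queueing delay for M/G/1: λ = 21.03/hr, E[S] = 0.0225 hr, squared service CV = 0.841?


ρ = λ·E[S] = 21.03·0.0225 = 0.4732
E[S²] = E[S]²(1+C_s²) = 0.0225²·(1+0.841) = 0.0009320
Wq = λ·E[S²]/(2(1−ρ)) = 21.03·0.0009320/(2·0.5268) = 0.01860 hr

Final: 0.01860 hr


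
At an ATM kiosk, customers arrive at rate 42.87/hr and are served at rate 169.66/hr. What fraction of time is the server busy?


ρ = λ/μ = 42.87/169.66 = 0.2527

Final: 0.2527


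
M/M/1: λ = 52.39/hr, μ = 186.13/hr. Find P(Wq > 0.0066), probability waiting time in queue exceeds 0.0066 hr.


ρ = 52.39/186.13 = 0.2815
P(Wq > t) = ρ·e^{−(μ−λ)t} = 0.2815·e^{−0.8827}
= 0.2815·0.413671 = 0.116436

Final: 0.116436


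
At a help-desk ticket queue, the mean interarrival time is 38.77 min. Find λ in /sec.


λ = 1/(interarrival time) in consistent units.
1 second = 0.0166667 min, so λ = 0.0166667/38.77 = 0.0004299 per second

Final: 0.0004299 /sec


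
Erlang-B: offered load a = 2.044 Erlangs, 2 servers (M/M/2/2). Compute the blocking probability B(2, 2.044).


B(c,a) = (a^c/c!) / Σ_{k=0}^{c} a^k/k!
a^2/2! = 2.088968
Σ terms (k=0..2): 1.00000 + 2.04400 + 2.08897 = 5.132968
B = 2.088968/5.132968 = 0.406971

Final: 0.406971


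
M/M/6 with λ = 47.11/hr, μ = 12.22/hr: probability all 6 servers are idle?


a = λ/μ = 47.11/12.22 = 3.8552; ρ = a/c = 0.6425
Σ_{k=0}^{5} a^k/k! (terms k=0..5) = 1.00000 + 3.85516 + 7.43111 + 9.54936 + 9.20357 + 7.09624 = 38.13544
Tail: a^6/(6!(1−ρ)) = 3282.85265/(720·0.3575) = 12.75482
P₀ = 1/(38.13544 + 12.75482) = 1/50.89026 = 0.019650

Final: 0.019650


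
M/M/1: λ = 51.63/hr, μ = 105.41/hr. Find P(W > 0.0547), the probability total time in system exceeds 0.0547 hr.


W ~ Exponential(μ−λ) for M/M/1.
μ − λ = 105.41 − 51.63 = 53.7800
P(W > t) = e^{−(μ−λ)t} = e^{−2.9418} = 0.052772

Final: 0.052772


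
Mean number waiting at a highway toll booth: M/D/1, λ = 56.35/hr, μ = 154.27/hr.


ρ = 56.35/154.27 = 0.3653
M/D/1: Lq = ρ²/(2(1−ρ)) = 0.1334/(2·0.6347) = 0.10510

Final: 0.10510


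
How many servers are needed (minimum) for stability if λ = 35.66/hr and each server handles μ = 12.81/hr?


Stability requires cμ > λ ⇔ c > λ/μ.
λ/μ = 35.66/12.81 = 2.7838
Minimum integer c = ⌊2.7838⌋ + 1 = 3
Check: 3·12.81 = 38.43 > 35.66, while 2·12.81 = 25.62 ≤ 35.66

Final: 3 servers


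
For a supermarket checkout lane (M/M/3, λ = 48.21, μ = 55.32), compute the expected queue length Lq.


a = λ/μ = 0.8715; ρ = a/3 = 0.2905
P₀ = 0.415510
Lq = P₀·a^c·ρ / (c!·(1−ρ)²) = 0.415510·0.66186·0.2905/(6·0.50340)
= 0.02645

Final: 0.02645


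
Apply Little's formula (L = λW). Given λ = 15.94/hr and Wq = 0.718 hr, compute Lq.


Lq = λWq = 15.94·0.718 = 11.4449

Final: 11.4449


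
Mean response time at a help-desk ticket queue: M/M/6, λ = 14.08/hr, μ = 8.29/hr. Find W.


a = 1.6984; ρ = 0.2831; P₀ = 0.182871
Lq = P₀·a^c·ρ/(c!(1−ρ)²) = 0.003358
Wq = Lq/λ = 0.003358/14.08 = 0.0002385 hr
W = Wq + 1/μ = 0.0002385 + 0.12063 = 0.12087 hr

Final: 0.12087 hr


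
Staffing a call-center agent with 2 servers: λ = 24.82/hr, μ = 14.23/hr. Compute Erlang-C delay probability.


a = λ/μ = 1.7442; ρ = a/2 = 0.8721
P₀ = 0.068318 (from M/M/c formula)
C(c,a) = [a^c/(c!(1−ρ))]·P₀ = [3.04224/(2·0.1279)]·0.068318
= 11.89316·0.068318 = 0.812521

Final: 0.812521


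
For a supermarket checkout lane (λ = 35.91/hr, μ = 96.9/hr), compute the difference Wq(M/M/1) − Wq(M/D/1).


ρ = 35.91/96.9 = 0.3706
Wq(M/M/1) = ρ/(μ−λ) = 0.3706/60.99 = 0.006076 hr
Wq(M/D/1) = ρ/(2(μ−λ)) = 0.003038 hr
Savings = 0.006076 − 0.003038 = 0.003038 hr

Final: 0.003038 hr


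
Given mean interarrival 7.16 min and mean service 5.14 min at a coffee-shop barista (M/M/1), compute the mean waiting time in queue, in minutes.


λ = 60/7.16 = 8.3799 /hr
μ = 60/5.14 = 11.6732 /hr
ρ = λ/μ = 8.3799/11.6732 = 0.7179
Wq = ρ/(μ−λ) = 0.7179/(11.6732−8.3799) = 0.21798 hr
In minutes: 0.21798·60 = 13.079 min

Final: 13.079 min


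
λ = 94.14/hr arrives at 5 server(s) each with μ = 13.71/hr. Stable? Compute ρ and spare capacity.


Total capacity cμ = 5·13.71 = 68.55/hr
ρ = λ/(cμ) = 94.14/68.55 = 1.3733
Stable ⇔ ρ < 1: NO
Spare capacity = cμ − λ = 68.55 − 94.14 = -25.59/hr

Final: ρ = 1.3733; unstable; margin = -25.59/hr


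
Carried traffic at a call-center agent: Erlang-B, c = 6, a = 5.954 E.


B(6,5.954) = 0.261687 (Erlang-B)
Carried load = a(1 − B) = 5.954·(1 − 0.261687) = 5.954·0.738313 = 4.3959 E

Final: 4.3959 Erlangs


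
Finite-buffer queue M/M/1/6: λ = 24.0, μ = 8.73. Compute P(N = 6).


ρ = λ/μ = 24.0/8.73 = 2.7491
P_K = (1−ρ)ρ^K/(1−ρ^(K+1)) = (-1.7491·431.699940)/(1 − 1186.803958)
= -755.104018/-1185.803958 = 0.636787

Final: 0.636787


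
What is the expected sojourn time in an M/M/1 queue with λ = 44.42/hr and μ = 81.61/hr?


W = 1/(μ−λ) = 1/(81.61 − 44.42) = 1/37.19 = 0.02689 hr

Final: 0.02689 hr


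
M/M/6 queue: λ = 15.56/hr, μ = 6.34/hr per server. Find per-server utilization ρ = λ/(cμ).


ρ = λ/(cμ) = 15.56/(6·6.34) = 15.56/38.04 = 0.4090

Final: 0.4090


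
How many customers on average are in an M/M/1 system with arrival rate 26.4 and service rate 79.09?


ρ = λ/μ = 26.4/79.09 = 0.3338
L = ρ/(1−ρ) = 0.3338/(1 − 0.3338) = 0.3338/0.6662 = 0.5010

Final: 0.5010


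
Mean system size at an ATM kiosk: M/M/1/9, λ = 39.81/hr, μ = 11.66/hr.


ρ = 39.81/11.66 = 3.4142
L = ρ[1 − (K+1)ρ^K + Kρ^(K+1)] / [(1−ρ)(1−ρ^(K+1))]
Numerator: 3.4142·(1 − 10·63043.838010 + 9·215246.585863) = 4461662.705586
Denominator: (-2.4142)·(-215245.585863) = 519653.794342
L = 4461662.705586/519653.794342 = 8.5858

Final: 8.5858


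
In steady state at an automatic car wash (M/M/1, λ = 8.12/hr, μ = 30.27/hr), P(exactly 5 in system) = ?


ρ = 8.12/30.27 = 0.2683
P_n = (1−ρ)·ρ^n = (1 − 0.2683)·0.2683^5 = 0.7317·0.001389 = 0.001016

Final: 0.001016


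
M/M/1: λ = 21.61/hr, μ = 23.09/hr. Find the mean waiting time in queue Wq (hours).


ρ = 21.61/23.09 = 0.9359
Wq = ρ/(μ−λ) = 0.9359/(23.09 − 21.61) = 0.9359/1.48 = 0.6324 hr

Final: 0.6324 hr


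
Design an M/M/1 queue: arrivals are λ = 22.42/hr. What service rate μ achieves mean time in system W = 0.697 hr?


W = 1/(μ−λ) ⇒ μ − λ = 1/W = 1/0.697 = 1.4347
μ = λ + 1/W = 22.42 + 1.4347 = 23.8547 per hr

Final: 23.8547 /hr


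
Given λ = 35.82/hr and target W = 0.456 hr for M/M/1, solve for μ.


W = 1/(μ−λ) ⇒ μ − λ = 1/W = 1/0.456 = 2.1930
μ = λ + 1/W = 35.82 + 2.1930 = 38.0130 per hr

Final: 38.0130 /hr


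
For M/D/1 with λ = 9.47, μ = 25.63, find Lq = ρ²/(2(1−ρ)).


ρ = 9.47/25.63 = 0.3695
M/D/1: Lq = ρ²/(2(1−ρ)) = 0.1365/(2·0.6305) = 0.10826

Final: 0.10826


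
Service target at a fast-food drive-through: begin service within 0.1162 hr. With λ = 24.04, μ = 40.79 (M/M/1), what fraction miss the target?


ρ = 24.04/40.79 = 0.5894
P(Wq > t) = ρ·e^{−(μ−λ)t} = 0.5894·e^{−1.9464}
= 0.5894·0.142794 = 0.084157

Final: 0.084157


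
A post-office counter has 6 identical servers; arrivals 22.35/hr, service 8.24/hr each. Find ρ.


ρ = λ/(cμ) = 22.35/(6·8.24) = 22.35/49.44 = 0.4521

Final: 0.4521


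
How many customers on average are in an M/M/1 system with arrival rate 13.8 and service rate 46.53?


ρ = λ/μ = 13.8/46.53 = 0.2966
L = ρ/(1−ρ) = 0.2966/(1 − 0.2966) = 0.2966/0.7034 = 0.4216

Final: 0.4216


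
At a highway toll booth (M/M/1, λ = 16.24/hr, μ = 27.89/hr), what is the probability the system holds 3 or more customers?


ρ = 16.24/27.89 = 0.5823
P(N ≥ n) = ρ^n = 0.5823^3 = 0.197430

Final: 0.197430


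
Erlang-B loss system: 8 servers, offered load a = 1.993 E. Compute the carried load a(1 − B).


B(8,1.993) = 0.0008416 (Erlang-B)
Carried load = a(1 − B) = 1.993·(1 − 0.0008416) = 1.993·0.999158 = 1.9913 E

Final: 1.9913 Erlangs


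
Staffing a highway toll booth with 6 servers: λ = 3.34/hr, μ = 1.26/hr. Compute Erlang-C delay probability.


a = λ/μ = 2.6508; ρ = a/6 = 0.4418
P₀ = 0.070029 (from M/M/c formula)
C(c,a) = [a^c/(c!(1−ρ))]·P₀ = [346.94092/(720·0.5582)]·0.070029
= 0.86324·0.070029 = 0.060452

Final: 0.060452


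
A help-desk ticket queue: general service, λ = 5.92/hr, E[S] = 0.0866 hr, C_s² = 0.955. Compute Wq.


ρ = λ·E[S] = 5.92·0.0866 = 0.5127
E[S²] = E[S]²(1+C_s²) = 0.0866²·(1+0.955) = 0.014662
Wq = λ·E[S²]/(2(1−ρ)) = 5.92·0.014662/(2·0.4873) = 0.08905 hr

Final: 0.08905 hr


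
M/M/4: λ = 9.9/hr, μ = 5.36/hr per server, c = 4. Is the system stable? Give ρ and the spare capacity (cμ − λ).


Total capacity cμ = 4·5.36 = 21.44/hr
ρ = λ/(cμ) = 9.9/21.44 = 0.4618
Stable ⇔ ρ < 1: YES
Spare capacity = cμ − λ = 21.44 − 9.9 = 11.54/hr

Final: ρ = 0.4618; stable; margin = 11.54/hr


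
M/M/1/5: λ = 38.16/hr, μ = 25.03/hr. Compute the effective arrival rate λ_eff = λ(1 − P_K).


ρ = 1.5246; P_K = (1−ρ)ρ^5/(1−ρ^6) = 0.373850
λ_eff = λ(1 − P_K) = 38.16·(1 − 0.373850) = 38.16·0.626150 = 23.8939 /hr

Final: 23.8939 /hr


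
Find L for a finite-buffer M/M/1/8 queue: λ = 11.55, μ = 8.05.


ρ = 11.55/8.05 = 1.4348
L = ρ[1 − (K+1)ρ^K + Kρ^(K+1)] / [(1−ρ)(1−ρ^(K+1))]
Numerator: 1.4348·(1 − 9·17.959276 + 8·25.767657) = 65.293759
Denominator: (-0.4348)·(-24.767657) = 10.768547
L = 65.293759/10.768547 = 6.0634

Final: 6.0634


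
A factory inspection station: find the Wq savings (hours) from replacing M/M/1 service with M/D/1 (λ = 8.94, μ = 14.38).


ρ = 8.94/14.38 = 0.6217
Wq(M/M/1) = ρ/(μ−λ) = 0.6217/5.44 = 0.11428 hr
Wq(M/D/1) = ρ/(2(μ−λ)) = 0.05714 hr
Savings = 0.11428 − 0.05714 = 0.05714 hr

Final: 0.05714 hr


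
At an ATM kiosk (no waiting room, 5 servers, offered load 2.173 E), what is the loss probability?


B(c,a) = (a^c/c!) / Σ_{k=0}^{c} a^k/k!
a^5/5! = 0.403755
Σ terms (k=0..5): 1.00000 + 2.17300 + 2.36096 + 1.71013 + 0.92903 + 0.40375 = 8.576870
B = 0.403755/8.576870 = 0.047075

Final: 0.047075


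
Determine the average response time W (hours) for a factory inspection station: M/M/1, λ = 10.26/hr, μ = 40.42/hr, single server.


W = 1/(μ−λ) = 1/(40.42 − 10.26) = 1/30.16 = 0.03316 hr

Final: 0.03316 hr


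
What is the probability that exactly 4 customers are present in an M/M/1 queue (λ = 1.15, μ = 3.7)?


ρ = 1.15/3.7 = 0.3108
P_n = (1−ρ)·ρ^n = (1 − 0.3108)·0.3108^4 = 0.6892·0.009332 = 0.006432

Final: 0.006432


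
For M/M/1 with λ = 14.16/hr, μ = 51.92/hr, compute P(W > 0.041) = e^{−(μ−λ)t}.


W ~ Exponential(μ−λ) for M/M/1.
μ − λ = 51.92 − 14.16 = 37.7600
P(W > t) = e^{−(μ−λ)t} = e^{−1.5482} = 0.212639

Final: 0.212639


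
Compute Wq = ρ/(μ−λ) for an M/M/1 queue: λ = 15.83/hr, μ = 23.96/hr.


ρ = 15.83/23.96 = 0.6607
Wq = ρ/(μ−λ) = 0.6607/(23.96 − 15.83) = 0.6607/8.13 = 0.08127 hr

Final: 0.08127 hr


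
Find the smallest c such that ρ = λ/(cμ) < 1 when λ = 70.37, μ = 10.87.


Stability requires cμ > λ ⇔ c > λ/μ.
λ/μ = 70.37/10.87 = 6.4738
Minimum integer c = ⌊6.4738⌋ + 1 = 7
Check: 7·10.87 = 76.09 > 70.37, while 6·10.87 = 65.22 ≤ 70.37

Final: 7 servers


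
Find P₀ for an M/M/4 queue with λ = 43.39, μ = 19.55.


a = λ/μ = 43.39/19.55 = 2.2194; ρ = a/c = 0.5549
Σ_{k=0}^{3} a^k/k! (terms k=0..3) = 1.00000 + 2.21944 + 2.46295 + 1.82212 = 7.50451
Tail: a^4/(4!(1−ρ)) = 24.26451/(24·0.4451) = 2.27124
P₀ = 1/(7.50451 + 2.27124) = 1/9.77575 = 0.102294

Final: 0.102294


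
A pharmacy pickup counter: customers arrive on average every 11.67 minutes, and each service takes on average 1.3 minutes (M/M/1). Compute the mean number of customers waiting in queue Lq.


λ = 60/11.67 = 5.1414 /hr
μ = 60/1.3 = 46.1538 /hr
ρ = λ/μ = 5.1414/46.1538 = 0.1114
Lq = ρ²/(1−ρ) = 0.01241/0.8886 = 0.01396

Final: 0.01396


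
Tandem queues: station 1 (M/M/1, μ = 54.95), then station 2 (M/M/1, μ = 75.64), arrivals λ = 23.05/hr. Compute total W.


Each node sees arrival rate λ = 23.05/hr (tandem ⇒ throughput preserved).
W₁ = 1/(μ₁−λ) = 1/(54.95−23.05) = 0.03135 hr
W₂ = 1/(μ₂−λ) = 1/(75.64−23.05) = 0.01902 hr
W_total = W₁ + W₂ = 0.03135 + 0.01902 = 0.05036 hr

Final: 0.05036 hr


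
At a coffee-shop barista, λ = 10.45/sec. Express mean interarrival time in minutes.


Mean interarrival time = 1/λ = 1/10.45 second = 0.09569 second
In minutes: 0.09569 × 0.0166667 = 0.001595 min

Final: 0.001595 min


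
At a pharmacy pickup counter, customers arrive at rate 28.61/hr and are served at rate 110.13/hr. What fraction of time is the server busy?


ρ = λ/μ = 28.61/110.13 = 0.2598

Final: 0.2598


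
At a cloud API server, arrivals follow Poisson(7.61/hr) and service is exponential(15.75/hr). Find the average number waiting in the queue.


ρ = 7.61/15.75 = 0.4832
Lq = ρ²/(1−ρ) = 0.2335/0.5168 = 0.4517

Final: 0.4517


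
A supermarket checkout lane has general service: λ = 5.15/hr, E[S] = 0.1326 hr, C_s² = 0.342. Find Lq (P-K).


ρ = λ·E[S] = 5.15·0.1326 = 0.6829
Lq = ρ²(1+C_s²)/(2(1−ρ)) = 0.4663·(1+0.342)/(2·0.3171)
= 0.4663·1.3420/0.6342 = 0.98677

Final: 0.98677


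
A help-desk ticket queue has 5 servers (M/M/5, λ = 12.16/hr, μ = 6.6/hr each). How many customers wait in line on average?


a = λ/μ = 1.8424; ρ = a/5 = 0.3685
P₀ = 0.157671
Lq = P₀·a^c·ρ / (c!·(1−ρ)²) = 0.157671·21.22991·0.3685/(120·0.39881)
= 0.02577

Final: 0.02577


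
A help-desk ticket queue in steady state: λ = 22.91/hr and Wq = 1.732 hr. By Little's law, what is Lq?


Lq = λWq = 22.91·1.732 = 39.6801

Final: 39.6801


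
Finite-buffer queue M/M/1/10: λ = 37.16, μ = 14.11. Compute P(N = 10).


ρ = λ/μ = 37.16/14.11 = 2.6336
P_K = (1−ρ)ρ^K/(1−ρ^(K+1)) = (-1.6336·16050.439010)/(1 − 42270.326974)
= -26219.887964/-42269.326974 = 0.620305

Final: 0.620305


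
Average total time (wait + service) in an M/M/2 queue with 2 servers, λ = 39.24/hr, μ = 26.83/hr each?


a = 1.4625; ρ = 0.7313; P₀ = 0.155221
Lq = P₀·a^c·ρ/(c!(1−ρ)²) = 1.68107
Wq = Lq/λ = 1.68107/39.24 = 0.04284 hr
W = Wq + 1/μ = 0.04284 + 0.03727 = 0.08011 hr

Final: 0.08011 hr


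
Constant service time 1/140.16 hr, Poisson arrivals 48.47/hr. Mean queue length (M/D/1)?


ρ = 48.47/140.16 = 0.3458
M/D/1: Lq = ρ²/(2(1−ρ)) = 0.1196/(2·0.6542) = 0.09141

Final: 0.09141


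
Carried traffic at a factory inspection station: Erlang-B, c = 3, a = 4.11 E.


B(3,4.11) = 0.460502 (Erlang-B)
Carried load = a(1 − B) = 4.11·(1 − 0.460502) = 4.11·0.539498 = 2.2173 E

Final: 2.2173 Erlangs


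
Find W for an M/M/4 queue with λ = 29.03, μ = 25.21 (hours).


a = 1.1515; ρ = 0.2879; P₀ = 0.315268
Lq = P₀·a^c·ρ/(c!(1−ρ)²) = 0.01311
Wq = Lq/λ = 0.01311/29.03 = 0.0004517 hr
W = Wq + 1/μ = 0.0004517 + 0.03967 = 0.04012 hr

Final: 0.04012 hr


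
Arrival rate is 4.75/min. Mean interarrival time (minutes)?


Mean interarrival time = 1/λ = 1/4.75 minute = 0.21053 minute
In minutes: 0.21053 × 1 = 0.2105 min

Final: 0.2105 min


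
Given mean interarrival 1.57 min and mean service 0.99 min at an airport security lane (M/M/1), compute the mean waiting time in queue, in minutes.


λ = 60/1.57 = 38.2166 /hr
μ = 60/0.99 = 60.6061 /hr
ρ = λ/μ = 38.2166/60.6061 = 0.6306
Wq = ρ/(μ−λ) = 0.6306/(60.6061−38.2166) = 0.02816 hr
In minutes: 0.02816·60 = 1.690 min

Final: 1.690 min


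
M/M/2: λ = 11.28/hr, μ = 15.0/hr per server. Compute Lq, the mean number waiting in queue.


a = λ/μ = 0.7520; ρ = a/2 = 0.3760
P₀ = 0.453488
Lq = P₀·a^c·ρ / (c!·(1−ρ)²) = 0.453488·0.56550·0.3760/(2·0.38938)
= 0.12382

Final: 0.12382


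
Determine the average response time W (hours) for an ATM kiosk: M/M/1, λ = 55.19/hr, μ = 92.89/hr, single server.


W = 1/(μ−λ) = 1/(92.89 − 55.19) = 1/37.70 = 0.02653 hr

Final: 0.02653 hr


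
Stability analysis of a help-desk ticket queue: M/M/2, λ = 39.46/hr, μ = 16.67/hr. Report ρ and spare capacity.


Total capacity cμ = 2·16.67 = 33.34/hr
ρ = λ/(cμ) = 39.46/33.34 = 1.1836
Stable ⇔ ρ < 1: NO
Spare capacity = cμ − λ = 33.34 − 39.46 = -6.12/hr

Final: ρ = 1.1836; unstable; margin = -6.12/hr


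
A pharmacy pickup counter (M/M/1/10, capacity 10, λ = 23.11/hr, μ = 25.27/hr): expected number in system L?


ρ = 23.11/25.27 = 0.9145
L = ρ[1 − (K+1)ρ^K + Kρ^(K+1)] / [(1−ρ)(1−ρ^(K+1))]
Numerator: 0.9145·(1 − 11·0.409211 + 10·0.374233) = 0.220408
Denominator: (0.08548)·(0.625767) = 0.053489
L = 0.220408/0.053489 = 4.1207

Final: 4.1207


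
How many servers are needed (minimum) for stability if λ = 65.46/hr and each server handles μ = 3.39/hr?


Stability requires cμ > λ ⇔ c > λ/μ.
λ/μ = 65.46/3.39 = 19.3097
Minimum integer c = ⌊19.3097⌋ + 1 = 20
Check: 20·3.39 = 67.80 > 65.46, while 19·3.39 = 64.41 ≤ 65.46

Final: 20 servers


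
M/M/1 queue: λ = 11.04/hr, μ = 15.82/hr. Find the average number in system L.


ρ = λ/μ = 11.04/15.82 = 0.6979
L = ρ/(1−ρ) = 0.6979/(1 − 0.6979) = 0.6979/0.3021 = 2.3096

Final: 2.3096


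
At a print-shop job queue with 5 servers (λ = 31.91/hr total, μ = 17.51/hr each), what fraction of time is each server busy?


ρ = λ/(cμ) = 31.91/(5·17.51) = 31.91/87.55 = 0.3645

Final: 0.3645


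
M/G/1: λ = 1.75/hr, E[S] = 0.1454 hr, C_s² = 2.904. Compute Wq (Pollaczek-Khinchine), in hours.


ρ = λ·E[S] = 1.75·0.1454 = 0.2545
E[S²] = E[S]²(1+C_s²) = 0.1454²·(1+2.904) = 0.082535
Wq = λ·E[S²]/(2(1−ρ)) = 1.75·0.082535/(2·0.7455) = 0.09687 hr

Final: 0.09687 hr


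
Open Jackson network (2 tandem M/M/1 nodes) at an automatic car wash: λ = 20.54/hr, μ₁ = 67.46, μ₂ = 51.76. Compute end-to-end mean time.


Each node sees arrival rate λ = 20.54/hr (tandem ⇒ throughput preserved).
W₁ = 1/(μ₁−λ) = 1/(67.46−20.54) = 0.02131 hr
W₂ = 1/(μ₂−λ) = 1/(51.76−20.54) = 0.03203 hr
W_total = W₁ + W₂ = 0.02131 + 0.03203 = 0.05334 hr

Final: 0.05334 hr


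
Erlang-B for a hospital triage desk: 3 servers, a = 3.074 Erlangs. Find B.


B(c,a) = (a^c/c!) / Σ_{k=0}^{c} a^k/k!
a^3/3! = 4.841282
Σ terms (k=0..3): 1.00000 + 3.07400 + 4.72474 + 4.84128 = 13.640020
B = 4.841282/13.640020 = 0.354932

Final: 0.354932


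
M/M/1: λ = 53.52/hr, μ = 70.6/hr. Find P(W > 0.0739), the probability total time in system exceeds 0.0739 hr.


W ~ Exponential(μ−λ) for M/M/1.
μ − λ = 70.6 − 53.52 = 17.0800
P(W > t) = e^{−(μ−λ)t} = e^{−1.2622} = 0.283027

Final: 0.283027


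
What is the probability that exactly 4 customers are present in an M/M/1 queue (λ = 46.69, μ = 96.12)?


ρ = 46.69/96.12 = 0.4857
P_n = (1−ρ)·ρ^n = (1 − 0.4857)·0.4857^4 = 0.5143·0.055672 = 0.028630

Final: 0.028630


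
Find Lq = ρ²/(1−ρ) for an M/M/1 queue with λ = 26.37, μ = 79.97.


ρ = 26.37/79.97 = 0.3297
Lq = ρ²/(1−ρ) = 0.1087/0.6703 = 0.1622

Final: 0.1622


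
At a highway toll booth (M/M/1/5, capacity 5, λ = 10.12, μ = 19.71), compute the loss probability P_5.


ρ = λ/μ = 10.12/19.71 = 0.5134
P_K = (1−ρ)ρ^K/(1−ρ^(K+1)) = (0.4866·0.035684)/(1 − 0.018322)
= 0.017362/0.981678 = 0.017686

Final: 0.017686


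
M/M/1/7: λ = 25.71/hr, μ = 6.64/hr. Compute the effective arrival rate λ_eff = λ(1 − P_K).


ρ = 3.8720; P_K = (1−ρ)ρ^7/(1−ρ^8) = 0.741749
λ_eff = λ(1 − P_K) = 25.71·(1 − 0.741749) = 25.71·0.258251 = 6.6396 /hr

Final: 6.6396 /hr


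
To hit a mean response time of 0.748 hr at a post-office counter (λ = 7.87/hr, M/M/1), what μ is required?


W = 1/(μ−λ) ⇒ μ − λ = 1/W = 1/0.748 = 1.3369
μ = λ + 1/W = 7.87 + 1.3369 = 9.2069 per hr

Final: 9.2069 /hr


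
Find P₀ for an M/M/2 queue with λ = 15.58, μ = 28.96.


a = λ/μ = 15.58/28.96 = 0.5380; ρ = a/c = 0.2690
Σ_{k=0}^{1} a^k/k! (terms k=0..1) = 1.00000 + 0.53798 = 1.53798
Tail: a^2/(2!(1−ρ)) = 0.28943/(2·0.7310) = 0.19796
P₀ = 1/(1.53798 + 0.19796) = 1/1.73595 = 0.576054

Final: 0.576054


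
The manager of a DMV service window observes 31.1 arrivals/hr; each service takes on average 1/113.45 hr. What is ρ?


ρ = λ/μ = 31.1/113.45 = 0.2741

Final: 0.2741


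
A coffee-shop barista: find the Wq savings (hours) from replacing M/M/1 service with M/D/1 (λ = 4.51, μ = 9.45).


ρ = 4.51/9.45 = 0.4772
Wq(M/M/1) = ρ/(μ−λ) = 0.4772/4.94 = 0.09661 hr
Wq(M/D/1) = ρ/(2(μ−λ)) = 0.04830 hr
Savings = 0.09661 − 0.04830 = 0.04830 hr

Final: 0.04830 hr


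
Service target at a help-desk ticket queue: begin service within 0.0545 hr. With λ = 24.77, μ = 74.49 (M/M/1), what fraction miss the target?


ρ = 24.77/74.49 = 0.3325
P(Wq > t) = ρ·e^{−(μ−λ)t} = 0.3325·e^{−2.7097}
= 0.3325·0.066554 = 0.022131

Final: 0.022131


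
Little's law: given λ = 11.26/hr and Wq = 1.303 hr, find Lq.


Lq = λWq = 11.26·1.303 = 14.6718

Final: 14.6718


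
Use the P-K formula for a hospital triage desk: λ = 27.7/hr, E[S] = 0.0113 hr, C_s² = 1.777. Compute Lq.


ρ = λ·E[S] = 27.7·0.0113 = 0.3130
Lq = ρ²(1+C_s²)/(2(1−ρ)) = 0.09798·(1+1.777)/(2·0.6870)
= 0.09798·2.7770/1.3740 = 0.19802

Final: 0.19802


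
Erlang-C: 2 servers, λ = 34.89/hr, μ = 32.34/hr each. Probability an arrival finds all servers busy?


a = λ/μ = 1.0788; ρ = a/2 = 0.5394
P₀ = 0.299187 (from M/M/c formula)
C(c,a) = [a^c/(c!(1−ρ))]·P₀ = [1.16392/(2·0.4606)]·0.299187
= 1.26355·0.299187 = 0.378036

Final: 0.378036


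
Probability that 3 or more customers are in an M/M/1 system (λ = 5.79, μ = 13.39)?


ρ = 5.79/13.39 = 0.4324
P(N ≥ n) = ρ^n = 0.4324^3 = 0.080853

Final: 0.080853


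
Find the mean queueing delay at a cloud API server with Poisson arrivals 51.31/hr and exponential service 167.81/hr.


ρ = 51.31/167.81 = 0.3058
Wq = ρ/(μ−λ) = 0.3058/(167.81 − 51.31) = 0.3058/116.50 = 0.002625 hr

Final: 0.002625 hr


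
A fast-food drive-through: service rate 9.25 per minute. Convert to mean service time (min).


Mean service time = 1/μ = 1/9.25 minute = 0.10811 minute
In minutes: 0.10811 × 1 = 0.1081 min

Final: 0.1081 min


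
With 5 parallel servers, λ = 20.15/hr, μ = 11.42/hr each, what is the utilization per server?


ρ = λ/(cμ) = 20.15/(5·11.42) = 20.15/57.10 = 0.3529

Final: 0.3529


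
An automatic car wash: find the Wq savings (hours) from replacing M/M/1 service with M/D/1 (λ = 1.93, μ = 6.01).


ρ = 1.93/6.01 = 0.3211
Wq(M/M/1) = ρ/(μ−λ) = 0.3211/4.08 = 0.07871 hr
Wq(M/D/1) = ρ/(2(μ−λ)) = 0.03935 hr
Savings = 0.07871 − 0.03935 = 0.03935 hr

Final: 0.03935 hr


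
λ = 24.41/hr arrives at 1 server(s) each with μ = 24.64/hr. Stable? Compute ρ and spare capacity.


Total capacity cμ = 1·24.64 = 24.64/hr
ρ = λ/(cμ) = 24.41/24.64 = 0.9907
Stable ⇔ ρ < 1: YES
Spare capacity = cμ − λ = 24.64 − 24.41 = 0.23/hr

Final: ρ = 0.9907; stable; margin = 0.23/hr


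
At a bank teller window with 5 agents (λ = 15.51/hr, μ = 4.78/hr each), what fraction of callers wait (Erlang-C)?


a = λ/μ = 3.2448; ρ = a/5 = 0.6490
P₀ = 0.035261 (from M/M/c formula)
C(c,a) = [a^c/(c!(1−ρ))]·P₀ = [359.68266/(120·0.3510)]·0.035261
= 8.53835·0.035261 = 0.301071

Final: 0.301071


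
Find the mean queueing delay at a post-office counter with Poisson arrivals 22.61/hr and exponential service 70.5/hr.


ρ = 22.61/70.5 = 0.3207
Wq = ρ/(μ−λ) = 0.3207/(70.5 − 22.61) = 0.3207/47.89 = 0.006697 hr

Final: 0.006697 hr


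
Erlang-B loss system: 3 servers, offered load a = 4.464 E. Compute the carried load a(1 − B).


B(3,4.464) = 0.490055 (Erlang-B)
Carried load = a(1 − B) = 4.464·(1 − 0.490055) = 4.464·0.509945 = 2.2764 E

Final: 2.2764 Erlangs


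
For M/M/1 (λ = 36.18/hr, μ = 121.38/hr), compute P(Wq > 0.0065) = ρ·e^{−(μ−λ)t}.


ρ = 36.18/121.38 = 0.2981
P(Wq > t) = ρ·e^{−(μ−λ)t} = 0.2981·e^{−0.5538}
= 0.2981·0.574762 = 0.171320

Final: 0.171320


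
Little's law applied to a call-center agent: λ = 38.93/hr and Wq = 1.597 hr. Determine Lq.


Lq = λWq = 38.93·1.597 = 62.1712

Final: 62.1712


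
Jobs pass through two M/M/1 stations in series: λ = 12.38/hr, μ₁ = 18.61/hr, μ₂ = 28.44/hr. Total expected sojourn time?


Each node sees arrival rate λ = 12.38/hr (tandem ⇒ throughput preserved).
W₁ = 1/(μ₁−λ) = 1/(18.61−12.38) = 0.16051 hr
W₂ = 1/(μ₂−λ) = 1/(28.44−12.38) = 0.06227 hr
W_total = W₁ + W₂ = 0.16051 + 0.06227 = 0.22278 hr

Final: 0.22278 hr


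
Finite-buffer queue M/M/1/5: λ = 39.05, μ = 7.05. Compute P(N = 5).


ρ = λ/μ = 39.05/7.05 = 5.5390
P_K = (1−ρ)ρ^K/(1−ρ^(K+1)) = (-4.5390·5213.862888)/(1 − 28879.623516)
= -23665.760628/-28878.623516 = 0.819491

Final: 0.819491


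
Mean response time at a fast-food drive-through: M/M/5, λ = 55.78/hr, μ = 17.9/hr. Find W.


a = 3.1162; ρ = 0.6232; P₀ = 0.040911
Lq = P₀·a^c·ρ/(c!(1−ρ)²) = 0.43985
Wq = Lq/λ = 0.43985/55.78 = 0.007886 hr
W = Wq + 1/μ = 0.007886 + 0.05587 = 0.06375 hr

Final: 0.06375 hr


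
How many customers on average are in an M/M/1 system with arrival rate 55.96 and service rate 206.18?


ρ = λ/μ = 55.96/206.18 = 0.2714
L = ρ/(1−ρ) = 0.2714/(1 − 0.2714) = 0.2714/0.7286 = 0.3725

Final: 0.3725


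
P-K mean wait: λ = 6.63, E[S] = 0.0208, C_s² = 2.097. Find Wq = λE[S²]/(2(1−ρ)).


ρ = λ·E[S] = 6.63·0.0208 = 0.1379
E[S²] = E[S]²(1+C_s²) = 0.0208²·(1+2.097) = 0.001340
Wq = λ·E[S²]/(2(1−ρ)) = 6.63·0.001340/(2·0.8621) = 0.005152 hr

Final: 0.005152 hr


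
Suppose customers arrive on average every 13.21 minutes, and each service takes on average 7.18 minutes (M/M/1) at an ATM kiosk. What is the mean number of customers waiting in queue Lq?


λ = 60/13.21 = 4.5420 /hr
μ = 60/7.18 = 8.3565 /hr
ρ = λ/μ = 4.5420/8.3565 = 0.5435
Lq = ρ²/(1−ρ) = 0.2954/0.4565 = 0.6472

Final: 0.6472


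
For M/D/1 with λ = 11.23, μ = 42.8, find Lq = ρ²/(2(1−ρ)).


ρ = 11.23/42.8 = 0.2624
M/D/1: Lq = ρ²/(2(1−ρ)) = 0.06884/(2·0.7376) = 0.04667

Final: 0.04667


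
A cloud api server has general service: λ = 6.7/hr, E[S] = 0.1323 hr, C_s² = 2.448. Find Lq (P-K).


ρ = λ·E[S] = 6.7·0.1323 = 0.8864
Lq = ρ²(1+C_s²)/(2(1−ρ)) = 0.7857·(1+2.448)/(2·0.1136)
= 0.7857·3.4480/0.2272 = 11.92522

Final: 11.92522


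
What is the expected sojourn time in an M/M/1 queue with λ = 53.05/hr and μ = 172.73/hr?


W = 1/(μ−λ) = 1/(172.73 − 53.05) = 1/119.68 = 0.008356 hr

Final: 0.008356 hr


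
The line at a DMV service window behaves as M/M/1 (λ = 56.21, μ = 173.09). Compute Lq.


ρ = 56.21/173.09 = 0.3247
Lq = ρ²/(1−ρ) = 0.1055/0.6753 = 0.1562

Final: 0.1562


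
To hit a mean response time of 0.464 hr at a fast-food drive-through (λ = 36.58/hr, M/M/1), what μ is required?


W = 1/(μ−λ) ⇒ μ − λ = 1/W = 1/0.464 = 2.1552
μ = λ + 1/W = 36.58 + 2.1552 = 38.7352 per hr

Final: 38.7352 /hr


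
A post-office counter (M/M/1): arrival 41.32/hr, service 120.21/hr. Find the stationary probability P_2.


ρ = 41.32/120.21 = 0.3437
P_n = (1−ρ)·ρ^n = (1 − 0.3437)·0.3437^2 = 0.6563·0.118152 = 0.077539

Final: 0.077539


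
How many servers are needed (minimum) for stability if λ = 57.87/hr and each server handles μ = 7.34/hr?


Stability requires cμ > λ ⇔ c > λ/μ.
λ/μ = 57.87/7.34 = 7.8842
Minimum integer c = ⌊7.8842⌋ + 1 = 8
Check: 8·7.34 = 58.72 > 57.87, while 7·7.34 = 51.38 ≤ 57.87

Final: 8 servers


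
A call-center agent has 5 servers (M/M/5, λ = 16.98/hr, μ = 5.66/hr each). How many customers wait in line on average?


a = λ/μ = 3.0000; ρ = a/5 = 0.6000
P₀ = 0.046647
Lq = P₀·a^c·ρ / (c!·(1−ρ)²) = 0.046647·243.00000·0.6000/(120·0.16000)
= 0.35423

Final: 0.35423


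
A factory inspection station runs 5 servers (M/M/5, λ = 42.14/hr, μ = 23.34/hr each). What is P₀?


a = λ/μ = 42.14/23.34 = 1.8055; ρ = a/c = 0.3611
Σ_{k=0}^{4} a^k/k! (terms k=0..4) = 1.00000 + 1.80548 + 1.62989 + 0.98091 + 0.44276 = 5.85904
Tail: a^5/(5!(1−ρ)) = 19.18529/(120·0.6389) = 0.25024
P₀ = 1/(5.85904 + 0.25024) = 1/6.10927 = 0.163686

Final: 0.163686


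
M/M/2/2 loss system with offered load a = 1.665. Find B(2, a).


B(c,a) = (a^c/c!) / Σ_{k=0}^{c} a^k/k!
a^2/2! = 1.386113
Σ terms (k=0..2): 1.00000 + 1.66500 + 1.38611 = 4.051113
B = 1.386113/4.051113 = 0.342156

Final: 0.342156


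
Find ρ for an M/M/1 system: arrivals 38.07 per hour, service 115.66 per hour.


ρ = λ/μ = 38.07/115.66 = 0.3292

Final: 0.3292


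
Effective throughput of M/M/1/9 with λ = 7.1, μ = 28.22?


ρ = 0.2516; P_K = (1−ρ)ρ^9/(1−ρ^10) = 0.000003023
λ_eff = λ(1 − P_K) = 7.1·(1 − 0.000003023) = 7.1·0.999997 = 7.1000 /hr

Final: 7.1000 /hr


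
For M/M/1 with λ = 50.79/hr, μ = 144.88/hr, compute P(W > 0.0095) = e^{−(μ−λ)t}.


W ~ Exponential(μ−λ) for M/M/1.
μ − λ = 144.88 − 50.79 = 94.0900
P(W > t) = e^{−(μ−λ)t} = e^{−0.8939} = 0.409076

Final: 0.409076


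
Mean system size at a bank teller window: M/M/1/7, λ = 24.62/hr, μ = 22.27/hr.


ρ = 24.62/22.27 = 1.1055
L = ρ[1 − (K+1)ρ^K + Kρ^(K+1)] / [(1−ρ)(1−ρ^(K+1))]
Numerator: 1.1055·(1 − 8·2.018249 + 7·2.231221) = 0.522420
Denominator: (-0.1055)·(-1.231221) = 0.129922
L = 0.522420/0.129922 = 4.0210

Final: 4.0210


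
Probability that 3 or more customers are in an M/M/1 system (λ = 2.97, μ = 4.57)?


ρ = 2.97/4.57 = 0.6499
P(N ≥ n) = ρ^n = 0.6499^3 = 0.274486

Final: 0.274486


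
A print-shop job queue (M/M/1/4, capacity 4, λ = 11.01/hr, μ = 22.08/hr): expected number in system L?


ρ = 11.01/22.08 = 0.4986
L = ρ[1 − (K+1)ρ^K + Kρ^(K+1)] / [(1−ρ)(1−ρ^(K+1))]
Numerator: 0.4986·(1 − 5·0.061823 + 4·0.030828) = 0.405991
Denominator: (0.5014)·(0.969172) = 0.485903
L = 0.405991/0.485903 = 0.8355

Final: 0.8355
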